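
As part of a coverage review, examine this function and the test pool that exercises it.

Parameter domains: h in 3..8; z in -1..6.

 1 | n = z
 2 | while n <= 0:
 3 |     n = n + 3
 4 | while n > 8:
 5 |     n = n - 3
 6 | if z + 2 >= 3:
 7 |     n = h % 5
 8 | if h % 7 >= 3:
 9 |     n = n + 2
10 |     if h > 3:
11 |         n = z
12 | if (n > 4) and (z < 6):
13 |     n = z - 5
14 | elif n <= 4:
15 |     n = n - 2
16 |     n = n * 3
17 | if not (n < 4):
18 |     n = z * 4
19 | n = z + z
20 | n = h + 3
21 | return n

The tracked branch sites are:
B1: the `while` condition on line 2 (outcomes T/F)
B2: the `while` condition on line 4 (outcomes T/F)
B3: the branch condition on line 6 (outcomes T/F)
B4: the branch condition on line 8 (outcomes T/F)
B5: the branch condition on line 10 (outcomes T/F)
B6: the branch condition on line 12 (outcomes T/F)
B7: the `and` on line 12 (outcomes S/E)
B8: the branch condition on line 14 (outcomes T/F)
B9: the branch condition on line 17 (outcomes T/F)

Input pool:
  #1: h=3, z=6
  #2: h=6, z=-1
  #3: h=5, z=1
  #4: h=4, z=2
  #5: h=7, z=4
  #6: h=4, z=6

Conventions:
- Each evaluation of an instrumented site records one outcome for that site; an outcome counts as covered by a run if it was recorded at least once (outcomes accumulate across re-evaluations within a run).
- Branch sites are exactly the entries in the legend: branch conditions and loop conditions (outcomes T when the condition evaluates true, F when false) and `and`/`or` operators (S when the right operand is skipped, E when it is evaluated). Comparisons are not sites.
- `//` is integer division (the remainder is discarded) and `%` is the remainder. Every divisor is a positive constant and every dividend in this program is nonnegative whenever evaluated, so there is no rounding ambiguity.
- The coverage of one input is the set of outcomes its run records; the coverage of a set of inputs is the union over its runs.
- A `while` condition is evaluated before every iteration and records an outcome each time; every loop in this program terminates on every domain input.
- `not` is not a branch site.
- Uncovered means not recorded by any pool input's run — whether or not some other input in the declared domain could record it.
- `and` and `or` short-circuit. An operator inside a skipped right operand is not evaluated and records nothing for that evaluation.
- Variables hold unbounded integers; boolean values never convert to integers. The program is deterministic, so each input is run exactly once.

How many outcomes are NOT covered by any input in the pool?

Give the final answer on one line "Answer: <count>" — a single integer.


input #1 (h=3, z=6): events B1->F, B2->F, B3->T, B4->T, B5->F, B7->E, B6->F, B8->F, B9->T; covers B1=F, B2=F, B3=T, B4=T, B5=F, B6=F, B7=E, B8=F, B9=T
input #2 (h=6, z=-1): events B1->T, B1->F, B2->F, B3->F, B4->T, B5->T, B7->S, B6->F, B8->T, B9->F; covers B1=T, B1=F, B2=F, B3=F, B4=T, B5=T, B6=F, B7=S, B8=T, B9=F
input #3 (h=5, z=1): events B1->F, B2->F, B3->T, B4->T, B5->T, B7->S, B6->F, B8->T, B9->F; covers B1=F, B2=F, B3=T, B4=T, B5=T, B6=F, B7=S, B8=T, B9=F
input #4 (h=4, z=2): events B1->F, B2->F, B3->T, B4->T, B5->T, B7->S, B6->F, B8->T, B9->F; covers B1=F, B2=F, B3=T, B4=T, B5=T, B6=F, B7=S, B8=T, B9=F
input #5 (h=7, z=4): events B1->F, B2->F, B3->T, B4->F, B7->S, B6->F, B8->T, B9->F; covers B1=F, B2=F, B3=T, B4=F, B6=F, B7=S, B8=T, B9=F
input #6 (h=4, z=6): events B1->F, B2->F, B3->T, B4->T, B5->T, B7->E, B6->F, B8->F, B9->T; covers B1=F, B2=F, B3=T, B4=T, B5=T, B6=F, B7=E, B8=F, B9=T
union over the pool: B1=T, B1=F, B2=F, B3=T, B3=F, B4=T, B4=F, B5=T, B5=F, B6=F, B7=S, B7=E, B8=T, B8=F, B9=T, B9=F
uncovered (2 of 18): B2=T, B6=T
Answer: 2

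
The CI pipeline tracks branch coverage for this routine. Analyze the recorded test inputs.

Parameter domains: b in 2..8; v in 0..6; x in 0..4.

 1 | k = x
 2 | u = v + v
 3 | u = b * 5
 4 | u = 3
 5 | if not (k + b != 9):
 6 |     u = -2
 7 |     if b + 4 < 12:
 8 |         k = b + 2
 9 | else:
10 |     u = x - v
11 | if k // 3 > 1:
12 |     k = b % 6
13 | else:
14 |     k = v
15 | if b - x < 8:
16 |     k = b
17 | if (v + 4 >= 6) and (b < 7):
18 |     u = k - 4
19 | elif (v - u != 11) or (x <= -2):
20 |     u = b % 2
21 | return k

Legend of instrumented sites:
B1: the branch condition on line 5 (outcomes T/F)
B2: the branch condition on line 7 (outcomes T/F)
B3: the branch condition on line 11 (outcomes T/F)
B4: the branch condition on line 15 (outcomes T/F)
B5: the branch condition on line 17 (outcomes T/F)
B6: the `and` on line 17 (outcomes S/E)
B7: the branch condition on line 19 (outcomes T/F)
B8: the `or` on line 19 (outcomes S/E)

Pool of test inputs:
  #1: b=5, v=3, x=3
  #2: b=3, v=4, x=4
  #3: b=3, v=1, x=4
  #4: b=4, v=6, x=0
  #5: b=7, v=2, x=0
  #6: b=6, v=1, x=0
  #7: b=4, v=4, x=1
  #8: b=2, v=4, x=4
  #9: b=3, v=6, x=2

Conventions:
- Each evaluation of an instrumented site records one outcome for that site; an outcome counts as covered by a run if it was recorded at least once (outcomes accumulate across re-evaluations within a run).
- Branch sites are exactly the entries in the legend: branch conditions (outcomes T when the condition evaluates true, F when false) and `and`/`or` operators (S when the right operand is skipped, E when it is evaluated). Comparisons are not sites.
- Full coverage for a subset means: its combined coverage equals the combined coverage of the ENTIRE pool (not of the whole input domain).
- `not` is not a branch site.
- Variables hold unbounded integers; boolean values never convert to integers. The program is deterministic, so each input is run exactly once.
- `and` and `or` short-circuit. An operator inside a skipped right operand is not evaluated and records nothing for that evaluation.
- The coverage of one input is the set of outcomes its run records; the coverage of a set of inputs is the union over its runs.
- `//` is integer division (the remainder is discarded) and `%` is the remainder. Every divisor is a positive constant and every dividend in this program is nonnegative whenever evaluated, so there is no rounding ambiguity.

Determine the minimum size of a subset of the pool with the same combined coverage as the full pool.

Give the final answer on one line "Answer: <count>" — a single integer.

test 1 (b=5, v=3, x=3) hits B1=F, B3=F, B4=T, B5=T, B6=E
test 2 (b=3, v=4, x=4) hits B1=F, B3=F, B4=T, B5=T, B6=E
test 3 (b=3, v=1, x=4) hits B1=F, B3=F, B4=T, B5=F, B6=S, B7=T, B8=S
test 4 (b=4, v=6, x=0) hits B1=F, B3=F, B4=T, B5=T, B6=E
test 5 (b=7, v=2, x=0) hits B1=F, B3=F, B4=T, B5=F, B6=E, B7=T, B8=S
test 6 (b=6, v=1, x=0) hits B1=F, B3=F, B4=T, B5=F, B6=S, B7=T, B8=S
test 7 (b=4, v=4, x=1) hits B1=F, B3=F, B4=T, B5=T, B6=E
test 8 (b=2, v=4, x=4) hits B1=F, B3=F, B4=T, B5=T, B6=E
test 9 (b=3, v=6, x=2) hits B1=F, B3=F, B4=T, B5=T, B6=E
together the pool reaches 9 outcomes: B1=F, B3=F, B4=T, B5=T, B5=F, B6=S, B6=E, B7=T, B8=S
size 1 is not enough: best union over all size-1 subsets is 7/9
size 2: inputs {1, 3} cover all 9 outcomes, and no lexicographically smaller subset of this size does

Answer: 2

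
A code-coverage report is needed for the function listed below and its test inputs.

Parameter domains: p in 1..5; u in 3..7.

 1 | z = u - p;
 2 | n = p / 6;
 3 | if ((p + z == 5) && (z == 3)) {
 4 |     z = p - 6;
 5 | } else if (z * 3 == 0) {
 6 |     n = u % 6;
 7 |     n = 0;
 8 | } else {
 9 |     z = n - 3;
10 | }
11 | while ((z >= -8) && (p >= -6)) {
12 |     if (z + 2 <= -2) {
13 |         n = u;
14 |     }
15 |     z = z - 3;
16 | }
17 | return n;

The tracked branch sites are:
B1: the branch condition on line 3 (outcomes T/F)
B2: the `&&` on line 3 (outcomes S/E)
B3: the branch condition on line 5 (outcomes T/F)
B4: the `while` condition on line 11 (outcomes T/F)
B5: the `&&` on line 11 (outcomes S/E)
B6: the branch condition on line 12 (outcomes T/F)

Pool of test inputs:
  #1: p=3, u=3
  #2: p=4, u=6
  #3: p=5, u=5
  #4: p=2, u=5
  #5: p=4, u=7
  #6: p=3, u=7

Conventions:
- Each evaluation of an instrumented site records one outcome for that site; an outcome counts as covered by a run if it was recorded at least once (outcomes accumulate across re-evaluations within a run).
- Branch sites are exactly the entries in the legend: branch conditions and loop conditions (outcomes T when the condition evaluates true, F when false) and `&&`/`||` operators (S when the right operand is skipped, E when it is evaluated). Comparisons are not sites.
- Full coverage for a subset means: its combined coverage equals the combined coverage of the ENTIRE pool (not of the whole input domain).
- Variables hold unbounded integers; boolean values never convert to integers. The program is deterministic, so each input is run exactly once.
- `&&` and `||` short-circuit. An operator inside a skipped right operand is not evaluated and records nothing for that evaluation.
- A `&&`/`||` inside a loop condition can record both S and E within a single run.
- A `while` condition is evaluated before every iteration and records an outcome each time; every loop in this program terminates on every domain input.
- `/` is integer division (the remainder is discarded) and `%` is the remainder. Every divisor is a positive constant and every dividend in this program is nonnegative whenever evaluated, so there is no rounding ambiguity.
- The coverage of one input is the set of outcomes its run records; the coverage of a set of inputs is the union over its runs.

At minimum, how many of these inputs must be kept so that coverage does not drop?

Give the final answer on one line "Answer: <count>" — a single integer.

input #1 (p=3, u=3): events B2->S, B1->F, B3->T, B5->E, B4->T, B6->F, B5->E, B4->T, B6->F, B5->E, B4->T, B6->T, B5->S, B4->F; covers B1=F, B2=S, B3=T, B4=T, B4=F, B5=S, B5=E, B6=T, B6=F
input #2 (p=4, u=6): events B2->S, B1->F, B3->F, B5->E, B4->T, B6->F, B5->E, B4->T, B6->T, B5->S, B4->F; covers B1=F, B2=S, B3=F, B4=T, B4=F, B5=S, B5=E, B6=T, B6=F
input #3 (p=5, u=5): events B2->E, B1->F, B3->T, B5->E, B4->T, B6->F, B5->E, B4->T, B6->F, B5->E, B4->T, B6->T, B5->S, B4->F; covers B1=F, B2=E, B3=T, B4=T, B4=F, B5=S, B5=E, B6=T, B6=F
input #4 (p=2, u=5): events B2->E, B1->T, B5->E, B4->T, B6->T, B5->E, B4->T, B6->T, B5->S, B4->F; covers B1=T, B2=E, B4=T, B4=F, B5=S, B5=E, B6=T
input #5 (p=4, u=7): events B2->S, B1->F, B3->F, B5->E, B4->T, B6->F, B5->E, B4->T, B6->T, B5->S, B4->F; covers B1=F, B2=S, B3=F, B4=T, B4=F, B5=S, B5=E, B6=T, B6=F
input #6 (p=3, u=7): events B2->S, B1->F, B3->F, B5->E, B4->T, B6->F, B5->E, B4->T, B6->T, B5->S, B4->F; covers B1=F, B2=S, B3=F, B4=T, B4=F, B5=S, B5=E, B6=T, B6=F
pool-wide coverage (12 outcomes): B1=T, B1=F, B2=S, B2=E, B3=T, B3=F, B4=T, B4=F, B5=S, B5=E, B6=T, B6=F
size 1 is not enough: best union over all size-1 subsets is 9/12
size 2 is not enough: best union over all size-2 subsets is 11/12
size 3: inputs {1, 2, 4} cover all 12 outcomes, and no lexicographically smaller subset of this size does

Answer: 3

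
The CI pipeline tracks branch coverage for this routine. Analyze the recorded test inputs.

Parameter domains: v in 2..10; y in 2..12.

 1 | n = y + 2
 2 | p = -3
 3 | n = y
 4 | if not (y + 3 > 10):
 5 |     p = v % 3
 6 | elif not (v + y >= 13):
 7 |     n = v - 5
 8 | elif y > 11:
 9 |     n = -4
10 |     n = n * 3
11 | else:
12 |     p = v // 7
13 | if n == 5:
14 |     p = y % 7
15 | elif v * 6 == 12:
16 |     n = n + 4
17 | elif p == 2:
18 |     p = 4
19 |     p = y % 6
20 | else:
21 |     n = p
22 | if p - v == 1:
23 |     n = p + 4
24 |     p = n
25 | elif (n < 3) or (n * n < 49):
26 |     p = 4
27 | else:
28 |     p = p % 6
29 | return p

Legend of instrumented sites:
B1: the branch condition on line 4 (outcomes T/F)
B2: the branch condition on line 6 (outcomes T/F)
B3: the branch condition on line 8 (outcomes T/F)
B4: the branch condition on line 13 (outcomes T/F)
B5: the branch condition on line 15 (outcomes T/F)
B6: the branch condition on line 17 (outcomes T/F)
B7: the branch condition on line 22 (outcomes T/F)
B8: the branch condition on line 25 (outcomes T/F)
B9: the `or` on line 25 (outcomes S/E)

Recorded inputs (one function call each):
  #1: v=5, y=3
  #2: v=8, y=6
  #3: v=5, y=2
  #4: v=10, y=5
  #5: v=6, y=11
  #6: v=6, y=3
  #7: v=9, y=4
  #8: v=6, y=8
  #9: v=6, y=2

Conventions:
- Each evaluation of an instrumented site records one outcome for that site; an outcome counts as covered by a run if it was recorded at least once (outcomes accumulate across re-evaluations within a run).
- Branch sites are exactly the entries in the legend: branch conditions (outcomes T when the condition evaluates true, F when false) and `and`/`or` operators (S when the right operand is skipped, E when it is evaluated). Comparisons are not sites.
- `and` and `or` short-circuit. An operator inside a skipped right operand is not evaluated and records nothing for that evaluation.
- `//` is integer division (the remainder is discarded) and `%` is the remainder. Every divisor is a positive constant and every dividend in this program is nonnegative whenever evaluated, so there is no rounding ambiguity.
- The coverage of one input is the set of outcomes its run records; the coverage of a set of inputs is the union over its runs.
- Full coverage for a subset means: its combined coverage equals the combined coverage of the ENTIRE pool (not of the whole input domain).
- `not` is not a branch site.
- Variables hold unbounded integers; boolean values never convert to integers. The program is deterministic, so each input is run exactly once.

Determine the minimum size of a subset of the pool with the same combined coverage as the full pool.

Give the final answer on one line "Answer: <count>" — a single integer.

test 1 (v=5, y=3) fires B1->T, B4->F, B5->F, B6->T, B7->F, B9->E, B8->T; hits B1=T, B4=F, B5=F, B6=T, B7=F, B8=T, B9=E
test 2 (v=8, y=6) fires B1->T, B4->F, B5->F, B6->T, B7->F, B9->E, B8->T; hits B1=T, B4=F, B5=F, B6=T, B7=F, B8=T, B9=E
test 3 (v=5, y=2) fires B1->T, B4->F, B5->F, B6->T, B7->F, B9->S, B8->T; hits B1=T, B4=F, B5=F, B6=T, B7=F, B8=T, B9=S
test 4 (v=10, y=5) fires B1->T, B4->T, B7->F, B9->E, B8->T; hits B1=T, B4=T, B7=F, B8=T, B9=E
test 5 (v=6, y=11) fires B1->F, B2->F, B3->F, B4->F, B5->F, B6->F, B7->F, B9->S, B8->T; hits B1=F, B2=F, B3=F, B4=F, B5=F, B6=F, B7=F, B8=T, B9=S
test 6 (v=6, y=3) fires B1->T, B4->F, B5->F, B6->F, B7->F, B9->S, B8->T; hits B1=T, B4=F, B5=F, B6=F, B7=F, B8=T, B9=S
test 7 (v=9, y=4) fires B1->T, B4->F, B5->F, B6->F, B7->F, B9->S, B8->T; hits B1=T, B4=F, B5=F, B6=F, B7=F, B8=T, B9=S
test 8 (v=6, y=8) fires B1->F, B2->F, B3->F, B4->F, B5->F, B6->F, B7->F, B9->S, B8->T; hits B1=F, B2=F, B3=F, B4=F, B5=F, B6=F, B7=F, B8=T, B9=S
test 9 (v=6, y=2) fires B1->T, B4->F, B5->F, B6->F, B7->F, B9->S, B8->T; hits B1=T, B4=F, B5=F, B6=F, B7=F, B8=T, B9=S
pool-wide coverage (13 outcomes): B1=T, B1=F, B2=F, B3=F, B4=T, B4=F, B5=F, B6=T, B6=F, B7=F, B8=T, B9=S, B9=E
checked all size-1 subsets: none covers 13 outcomes (max 9/13)
checked all size-2 subsets: none covers 13 outcomes (max 12/13)
inputs {1, 4, 5} (size 3) cover everything; no size-3 subset with a lexicographically smaller index list covers all 13

Answer: 3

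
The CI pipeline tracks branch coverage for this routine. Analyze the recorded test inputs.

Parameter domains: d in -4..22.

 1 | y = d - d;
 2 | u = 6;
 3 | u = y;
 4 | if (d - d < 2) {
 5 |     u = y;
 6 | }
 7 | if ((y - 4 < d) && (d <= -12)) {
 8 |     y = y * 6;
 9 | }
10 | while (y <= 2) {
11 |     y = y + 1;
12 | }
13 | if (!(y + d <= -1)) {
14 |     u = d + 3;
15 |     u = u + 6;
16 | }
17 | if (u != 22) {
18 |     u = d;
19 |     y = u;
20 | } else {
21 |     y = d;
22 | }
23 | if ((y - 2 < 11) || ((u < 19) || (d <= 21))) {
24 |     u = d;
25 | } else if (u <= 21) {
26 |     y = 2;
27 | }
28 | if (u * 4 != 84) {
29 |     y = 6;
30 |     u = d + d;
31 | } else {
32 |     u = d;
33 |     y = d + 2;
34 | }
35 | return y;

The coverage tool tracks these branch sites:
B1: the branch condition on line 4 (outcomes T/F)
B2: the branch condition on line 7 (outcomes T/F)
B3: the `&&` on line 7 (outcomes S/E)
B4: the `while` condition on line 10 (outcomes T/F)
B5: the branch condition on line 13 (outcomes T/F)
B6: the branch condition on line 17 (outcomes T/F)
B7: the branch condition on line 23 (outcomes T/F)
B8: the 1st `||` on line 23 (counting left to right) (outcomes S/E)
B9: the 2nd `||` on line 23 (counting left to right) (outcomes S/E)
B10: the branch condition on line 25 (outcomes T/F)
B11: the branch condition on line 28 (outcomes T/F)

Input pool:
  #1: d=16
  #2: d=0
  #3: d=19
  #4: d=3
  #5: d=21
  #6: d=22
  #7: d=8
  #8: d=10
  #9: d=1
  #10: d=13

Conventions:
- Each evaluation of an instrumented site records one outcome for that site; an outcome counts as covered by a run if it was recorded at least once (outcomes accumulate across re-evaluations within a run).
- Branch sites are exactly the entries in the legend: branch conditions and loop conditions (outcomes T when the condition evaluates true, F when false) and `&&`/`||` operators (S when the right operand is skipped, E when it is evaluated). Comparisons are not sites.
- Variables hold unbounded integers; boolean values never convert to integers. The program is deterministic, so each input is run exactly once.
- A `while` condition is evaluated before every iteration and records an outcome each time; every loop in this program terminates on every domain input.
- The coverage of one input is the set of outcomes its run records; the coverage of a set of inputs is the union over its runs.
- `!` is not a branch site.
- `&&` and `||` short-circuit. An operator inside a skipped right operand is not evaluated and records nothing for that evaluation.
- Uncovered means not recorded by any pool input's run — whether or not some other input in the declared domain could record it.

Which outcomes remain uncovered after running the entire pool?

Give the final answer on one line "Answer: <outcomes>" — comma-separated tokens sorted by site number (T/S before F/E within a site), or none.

input #1 (d=16): events B1->T, B3->E, B2->F, B4->T, B4->T, B4->T, B4->F, B5->T, B6->T, B8->E, B9->S, B7->T, B11->T; covers B1=T, B2=F, B3=E, B4=T, B4=F, B5=T, B6=T, B7=T, B8=E, B9=S, B11=T
input #2 (d=0): events B1->T, B3->E, B2->F, B4->T, B4->T, B4->T, B4->F, B5->T, B6->T, B8->S, B7->T, B11->T; covers B1=T, B2=F, B3=E, B4=T, B4=F, B5=T, B6=T, B7=T, B8=S, B11=T
input #3 (d=19): events B1->T, B3->E, B2->F, B4->T, B4->T, B4->T, B4->F, B5->T, B6->T, B8->E, B9->E, B7->T, B11->T; covers B1=T, B2=F, B3=E, B4=T, B4=F, B5=T, B6=T, B7=T, B8=E, B9=E, B11=T
input #4 (d=3): events B1->T, B3->E, B2->F, B4->T, B4->T, B4->T, B4->F, B5->T, B6->T, B8->S, B7->T, B11->T; covers B1=T, B2=F, B3=E, B4=T, B4=F, B5=T, B6=T, B7=T, B8=S, B11=T
input #5 (d=21): events B1->T, B3->E, B2->F, B4->T, B4->T, B4->T, B4->F, B5->T, B6->T, B8->E, B9->E, B7->T, B11->F; covers B1=T, B2=F, B3=E, B4=T, B4=F, B5=T, B6=T, B7=T, B8=E, B9=E, B11=F
input #6 (d=22): events B1->T, B3->E, B2->F, B4->T, B4->T, B4->T, B4->F, B5->T, B6->T, B8->E, B9->E, B7->F, B10->F, B11->T; covers B1=T, B2=F, B3=E, B4=T, B4=F, B5=T, B6=T, B7=F, B8=E, B9=E, B10=F, B11=T
input #7 (d=8): events B1->T, B3->E, B2->F, B4->T, B4->T, B4->T, B4->F, B5->T, B6->T, B8->S, B7->T, B11->T; covers B1=T, B2=F, B3=E, B4=T, B4=F, B5=T, B6=T, B7=T, B8=S, B11=T
input #8 (d=10): events B1->T, B3->E, B2->F, B4->T, B4->T, B4->T, B4->F, B5->T, B6->T, B8->S, B7->T, B11->T; covers B1=T, B2=F, B3=E, B4=T, B4=F, B5=T, B6=T, B7=T, B8=S, B11=T
input #9 (d=1): events B1->T, B3->E, B2->F, B4->T, B4->T, B4->T, B4->F, B5->T, B6->T, B8->S, B7->T, B11->T; covers B1=T, B2=F, B3=E, B4=T, B4=F, B5=T, B6=T, B7=T, B8=S, B11=T
input #10 (d=13): events B1->T, B3->E, B2->F, B4->T, B4->T, B4->T, B4->F, B5->T, B6->F, B8->E, B9->E, B7->T, B11->T; covers B1=T, B2=F, B3=E, B4=T, B4=F, B5=T, B6=F, B7=T, B8=E, B9=E, B11=T
union over the pool: B1=T, B2=F, B3=E, B4=T, B4=F, B5=T, B6=T, B6=F, B7=T, B7=F, B8=S, B8=E, B9=S, B9=E, B10=F, B11=T, B11=F
uncovered (5 of 22): B1=F, B2=T, B3=S, B5=F, B10=T

Answer: B1=F, B2=T, B3=S, B5=F, B10=T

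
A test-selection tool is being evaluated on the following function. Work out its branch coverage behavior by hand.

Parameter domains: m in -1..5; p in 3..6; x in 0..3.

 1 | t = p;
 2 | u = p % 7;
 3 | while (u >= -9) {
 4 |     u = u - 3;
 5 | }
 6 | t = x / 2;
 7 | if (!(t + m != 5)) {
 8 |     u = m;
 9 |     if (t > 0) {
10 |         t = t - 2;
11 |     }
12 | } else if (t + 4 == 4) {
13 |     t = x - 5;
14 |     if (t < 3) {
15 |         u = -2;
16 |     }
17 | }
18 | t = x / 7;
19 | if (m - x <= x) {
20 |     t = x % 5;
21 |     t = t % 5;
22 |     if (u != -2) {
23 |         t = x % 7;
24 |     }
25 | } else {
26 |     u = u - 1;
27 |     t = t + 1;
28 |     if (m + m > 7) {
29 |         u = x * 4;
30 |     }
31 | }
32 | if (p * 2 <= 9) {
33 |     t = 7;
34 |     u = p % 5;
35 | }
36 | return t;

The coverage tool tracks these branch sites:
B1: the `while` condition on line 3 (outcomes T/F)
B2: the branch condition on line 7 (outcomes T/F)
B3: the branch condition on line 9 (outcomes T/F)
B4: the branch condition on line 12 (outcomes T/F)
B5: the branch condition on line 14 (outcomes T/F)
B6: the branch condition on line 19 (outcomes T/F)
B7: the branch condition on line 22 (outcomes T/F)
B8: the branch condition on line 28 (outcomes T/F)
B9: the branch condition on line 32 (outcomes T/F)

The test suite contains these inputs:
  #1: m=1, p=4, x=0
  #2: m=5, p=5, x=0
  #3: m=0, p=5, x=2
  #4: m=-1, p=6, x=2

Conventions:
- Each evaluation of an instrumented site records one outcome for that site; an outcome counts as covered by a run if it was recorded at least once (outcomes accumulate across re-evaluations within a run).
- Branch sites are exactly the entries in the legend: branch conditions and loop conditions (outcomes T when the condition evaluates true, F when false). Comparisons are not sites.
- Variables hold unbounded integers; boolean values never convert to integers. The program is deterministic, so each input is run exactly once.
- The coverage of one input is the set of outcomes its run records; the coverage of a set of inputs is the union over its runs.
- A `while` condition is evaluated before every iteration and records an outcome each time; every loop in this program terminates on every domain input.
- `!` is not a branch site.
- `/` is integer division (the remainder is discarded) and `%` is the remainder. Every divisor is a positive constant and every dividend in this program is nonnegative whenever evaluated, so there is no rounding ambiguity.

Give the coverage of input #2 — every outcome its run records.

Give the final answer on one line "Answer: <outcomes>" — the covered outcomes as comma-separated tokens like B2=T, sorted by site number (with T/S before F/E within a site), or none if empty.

Simulating input #2 (m=5, p=5, x=0) step by step:
  B1->T, B1->T, B1->T, B1->T, B1->T, B1->F, B2->T, B3->F, B6->F, B8->T
  B9->F
collecting distinct outcomes: B1=T, B1=F, B2=T, B3=F, B6=F, B8=T, B9=F

Answer: B1=T, B1=F, B2=T, B3=F, B6=F, B8=T, B9=F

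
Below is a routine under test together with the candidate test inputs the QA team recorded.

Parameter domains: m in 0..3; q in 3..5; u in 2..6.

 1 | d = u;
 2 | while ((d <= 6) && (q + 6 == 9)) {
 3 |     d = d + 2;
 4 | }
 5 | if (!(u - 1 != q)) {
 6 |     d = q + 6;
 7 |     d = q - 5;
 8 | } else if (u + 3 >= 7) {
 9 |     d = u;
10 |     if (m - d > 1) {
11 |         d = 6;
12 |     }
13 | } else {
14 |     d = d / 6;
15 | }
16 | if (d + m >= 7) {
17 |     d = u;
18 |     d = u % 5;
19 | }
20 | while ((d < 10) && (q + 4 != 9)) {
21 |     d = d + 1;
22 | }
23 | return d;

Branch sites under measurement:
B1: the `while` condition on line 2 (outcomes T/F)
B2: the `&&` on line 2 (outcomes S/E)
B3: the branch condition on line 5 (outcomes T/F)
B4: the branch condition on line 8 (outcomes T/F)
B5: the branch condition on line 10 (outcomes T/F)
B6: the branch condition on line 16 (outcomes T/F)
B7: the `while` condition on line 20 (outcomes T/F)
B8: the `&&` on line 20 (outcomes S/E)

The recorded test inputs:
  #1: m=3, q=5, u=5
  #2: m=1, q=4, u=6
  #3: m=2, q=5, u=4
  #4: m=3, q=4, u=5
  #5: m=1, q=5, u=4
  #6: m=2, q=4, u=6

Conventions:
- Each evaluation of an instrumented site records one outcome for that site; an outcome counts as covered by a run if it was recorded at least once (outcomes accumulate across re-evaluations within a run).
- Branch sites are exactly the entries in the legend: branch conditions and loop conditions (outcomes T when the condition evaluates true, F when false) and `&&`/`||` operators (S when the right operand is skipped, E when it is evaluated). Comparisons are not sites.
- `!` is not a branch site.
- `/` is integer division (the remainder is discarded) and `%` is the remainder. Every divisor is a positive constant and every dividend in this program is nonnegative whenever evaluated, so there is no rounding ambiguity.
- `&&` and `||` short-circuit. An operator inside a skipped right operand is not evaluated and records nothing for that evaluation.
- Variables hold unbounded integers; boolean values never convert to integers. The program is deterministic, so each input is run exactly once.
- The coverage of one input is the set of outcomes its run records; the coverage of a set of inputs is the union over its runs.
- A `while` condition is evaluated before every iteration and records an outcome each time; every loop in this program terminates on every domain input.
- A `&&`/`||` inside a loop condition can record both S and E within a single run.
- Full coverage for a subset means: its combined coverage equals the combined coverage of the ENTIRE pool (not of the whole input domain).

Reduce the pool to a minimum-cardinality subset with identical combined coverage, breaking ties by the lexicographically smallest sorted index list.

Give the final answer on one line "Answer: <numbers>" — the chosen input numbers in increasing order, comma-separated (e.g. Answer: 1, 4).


input #1, m=3, q=5, u=5: outcomes B1=F, B2=E, B3=F, B4=T, B5=F, B6=T, B7=F, B8=E
input #2, m=1, q=4, u=6: outcomes B1=F, B2=E, B3=F, B4=T, B5=F, B6=T, B7=T, B7=F, B8=S, B8=E
input #3, m=2, q=5, u=4: outcomes B1=F, B2=E, B3=F, B4=T, B5=F, B6=F, B7=F, B8=E
input #4, m=3, q=4, u=5: outcomes B1=F, B2=E, B3=T, B6=F, B7=T, B7=F, B8=S, B8=E
input #5, m=1, q=5, u=4: outcomes B1=F, B2=E, B3=F, B4=T, B5=F, B6=F, B7=F, B8=E
input #6, m=2, q=4, u=6: outcomes B1=F, B2=E, B3=F, B4=T, B5=F, B6=T, B7=T, B7=F, B8=S, B8=E
pool-wide coverage (12 outcomes): B1=F, B2=E, B3=T, B3=F, B4=T, B5=F, B6=T, B6=F, B7=T, B7=F, B8=S, B8=E
no size-1 subset reaches all 12 outcomes (best union: 10/12)
at size 2, {1, 4} reaches all 12 outcomes; every lexicographically earlier size-2 subset fails
Answer: 1, 4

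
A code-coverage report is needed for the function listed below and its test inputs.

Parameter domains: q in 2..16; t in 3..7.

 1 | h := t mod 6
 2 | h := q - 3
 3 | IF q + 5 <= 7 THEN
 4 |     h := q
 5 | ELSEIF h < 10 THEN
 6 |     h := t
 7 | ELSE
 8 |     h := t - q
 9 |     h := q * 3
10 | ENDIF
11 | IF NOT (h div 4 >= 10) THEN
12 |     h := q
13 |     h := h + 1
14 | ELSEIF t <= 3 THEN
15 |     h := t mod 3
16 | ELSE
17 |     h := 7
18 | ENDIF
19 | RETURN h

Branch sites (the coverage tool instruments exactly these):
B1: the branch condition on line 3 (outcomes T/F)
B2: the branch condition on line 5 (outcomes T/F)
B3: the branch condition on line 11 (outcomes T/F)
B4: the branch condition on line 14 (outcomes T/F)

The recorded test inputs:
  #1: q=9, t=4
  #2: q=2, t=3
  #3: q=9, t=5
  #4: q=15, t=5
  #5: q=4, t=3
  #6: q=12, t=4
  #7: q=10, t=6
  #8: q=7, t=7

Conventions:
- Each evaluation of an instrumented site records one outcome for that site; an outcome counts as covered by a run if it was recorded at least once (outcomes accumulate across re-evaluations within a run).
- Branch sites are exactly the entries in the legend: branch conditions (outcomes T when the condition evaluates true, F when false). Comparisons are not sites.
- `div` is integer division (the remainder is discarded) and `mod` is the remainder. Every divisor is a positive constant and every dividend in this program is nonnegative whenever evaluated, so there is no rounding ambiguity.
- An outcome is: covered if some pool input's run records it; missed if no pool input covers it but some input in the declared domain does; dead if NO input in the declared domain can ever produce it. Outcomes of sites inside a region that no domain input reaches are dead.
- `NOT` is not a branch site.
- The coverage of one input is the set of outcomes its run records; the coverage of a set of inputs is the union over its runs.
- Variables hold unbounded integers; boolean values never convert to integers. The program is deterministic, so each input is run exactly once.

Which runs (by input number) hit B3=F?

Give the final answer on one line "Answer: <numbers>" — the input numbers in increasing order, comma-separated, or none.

input #1 (q=9, t=4): misses B3=F
input #2 (q=2, t=3): misses B3=F
input #3 (q=9, t=5): misses B3=F
input #4 (q=15, t=5): covers B3=F
input #5 (q=4, t=3): misses B3=F
input #6 (q=12, t=4): misses B3=F
input #7 (q=10, t=6): misses B3=F
input #8 (q=7, t=7): misses B3=F

Answer: 4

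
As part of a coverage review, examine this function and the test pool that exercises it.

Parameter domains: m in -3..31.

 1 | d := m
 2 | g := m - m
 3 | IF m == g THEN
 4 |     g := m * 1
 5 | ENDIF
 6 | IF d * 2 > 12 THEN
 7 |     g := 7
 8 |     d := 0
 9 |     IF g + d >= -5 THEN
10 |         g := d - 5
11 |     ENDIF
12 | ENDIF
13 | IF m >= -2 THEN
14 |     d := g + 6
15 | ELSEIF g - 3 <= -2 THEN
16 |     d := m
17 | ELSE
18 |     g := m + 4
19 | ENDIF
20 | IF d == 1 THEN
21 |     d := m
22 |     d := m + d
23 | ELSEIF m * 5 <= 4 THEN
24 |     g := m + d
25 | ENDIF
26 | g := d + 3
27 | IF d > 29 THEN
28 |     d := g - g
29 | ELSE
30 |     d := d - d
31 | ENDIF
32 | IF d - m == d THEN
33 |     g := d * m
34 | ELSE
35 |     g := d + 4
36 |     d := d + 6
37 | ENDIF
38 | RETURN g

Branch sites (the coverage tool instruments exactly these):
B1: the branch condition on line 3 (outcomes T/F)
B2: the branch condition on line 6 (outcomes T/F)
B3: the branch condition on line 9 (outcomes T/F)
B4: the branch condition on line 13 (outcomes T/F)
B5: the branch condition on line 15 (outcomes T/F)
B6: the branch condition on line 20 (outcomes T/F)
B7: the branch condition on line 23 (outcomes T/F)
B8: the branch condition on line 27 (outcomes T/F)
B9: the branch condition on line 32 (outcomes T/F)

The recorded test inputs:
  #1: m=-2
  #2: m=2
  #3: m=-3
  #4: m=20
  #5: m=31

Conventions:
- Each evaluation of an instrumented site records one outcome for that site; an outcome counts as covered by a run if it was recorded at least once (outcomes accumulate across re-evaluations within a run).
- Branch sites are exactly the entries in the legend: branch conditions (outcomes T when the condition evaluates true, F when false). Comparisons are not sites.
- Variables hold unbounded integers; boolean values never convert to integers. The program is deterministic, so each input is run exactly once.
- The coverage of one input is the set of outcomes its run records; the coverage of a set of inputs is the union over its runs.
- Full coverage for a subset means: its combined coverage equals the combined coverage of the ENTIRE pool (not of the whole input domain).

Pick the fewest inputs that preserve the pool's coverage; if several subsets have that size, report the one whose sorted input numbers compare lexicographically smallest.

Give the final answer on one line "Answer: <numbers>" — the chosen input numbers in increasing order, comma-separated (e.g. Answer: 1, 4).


input #1, m=-2: outcomes B1=F, B2=F, B4=T, B6=F, B7=T, B8=F, B9=F
input #2, m=2: outcomes B1=F, B2=F, B4=T, B6=F, B7=F, B8=F, B9=F
input #3, m=-3: outcomes B1=F, B2=F, B4=F, B5=T, B6=F, B7=T, B8=F, B9=F
input #4, m=20: outcomes B1=F, B2=T, B3=T, B4=T, B6=T, B8=T, B9=F
input #5, m=31: outcomes B1=F, B2=T, B3=T, B4=T, B6=T, B8=T, B9=F
the full pool covers 14 outcomes: B1=F, B2=T, B2=F, B3=T, B4=T, B4=F, B5=T, B6=T, B6=F, B7=T, B7=F, B8=T, B8=F, B9=F
checked all size-1 subsets: none covers 14 outcomes (max 8/14)
checked all size-2 subsets: none covers 14 outcomes (max 13/14)
at size 3, {2, 3, 4} reaches all 14 outcomes; every lexicographically earlier size-3 subset fails
Answer: 2, 3, 4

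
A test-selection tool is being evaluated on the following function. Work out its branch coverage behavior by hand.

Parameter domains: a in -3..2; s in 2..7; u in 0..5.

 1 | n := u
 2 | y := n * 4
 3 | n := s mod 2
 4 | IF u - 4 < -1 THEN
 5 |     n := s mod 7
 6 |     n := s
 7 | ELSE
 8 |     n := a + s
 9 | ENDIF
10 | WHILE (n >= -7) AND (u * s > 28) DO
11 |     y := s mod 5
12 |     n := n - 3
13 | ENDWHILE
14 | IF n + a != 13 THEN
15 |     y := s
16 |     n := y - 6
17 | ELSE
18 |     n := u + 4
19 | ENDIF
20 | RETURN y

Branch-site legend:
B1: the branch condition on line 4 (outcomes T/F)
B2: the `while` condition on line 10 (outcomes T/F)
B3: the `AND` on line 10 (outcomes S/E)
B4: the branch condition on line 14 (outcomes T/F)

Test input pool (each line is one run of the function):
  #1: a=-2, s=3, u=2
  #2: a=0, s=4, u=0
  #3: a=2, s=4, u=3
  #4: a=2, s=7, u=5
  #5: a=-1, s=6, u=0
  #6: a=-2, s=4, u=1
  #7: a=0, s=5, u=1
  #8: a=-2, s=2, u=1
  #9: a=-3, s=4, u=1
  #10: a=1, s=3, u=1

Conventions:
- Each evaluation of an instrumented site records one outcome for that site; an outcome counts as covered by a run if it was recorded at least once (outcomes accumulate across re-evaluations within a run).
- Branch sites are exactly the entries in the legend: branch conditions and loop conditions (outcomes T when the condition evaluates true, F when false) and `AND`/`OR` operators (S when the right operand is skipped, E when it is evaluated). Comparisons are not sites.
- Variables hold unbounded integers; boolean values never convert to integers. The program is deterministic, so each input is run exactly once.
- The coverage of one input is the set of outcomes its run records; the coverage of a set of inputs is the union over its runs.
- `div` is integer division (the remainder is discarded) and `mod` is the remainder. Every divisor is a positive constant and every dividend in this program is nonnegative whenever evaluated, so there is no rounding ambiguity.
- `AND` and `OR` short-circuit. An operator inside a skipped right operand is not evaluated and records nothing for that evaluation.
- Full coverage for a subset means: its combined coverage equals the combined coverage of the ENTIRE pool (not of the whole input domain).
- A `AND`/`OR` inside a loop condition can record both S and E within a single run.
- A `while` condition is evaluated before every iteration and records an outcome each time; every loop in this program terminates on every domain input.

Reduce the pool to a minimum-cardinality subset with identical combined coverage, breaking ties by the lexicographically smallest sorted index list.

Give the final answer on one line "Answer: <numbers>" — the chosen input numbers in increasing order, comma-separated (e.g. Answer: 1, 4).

run #1 (a=-2, s=3, u=2) runs B1->T, B3->E, B2->F, B4->T; records B1=T, B2=F, B3=E, B4=T
run #2 (a=0, s=4, u=0) runs B1->T, B3->E, B2->F, B4->T; records B1=T, B2=F, B3=E, B4=T
run #3 (a=2, s=4, u=3) runs B1->F, B3->E, B2->F, B4->T; records B1=F, B2=F, B3=E, B4=T
run #4 (a=2, s=7, u=5) runs B1->F, B3->E, B2->T, B3->E, B2->T, B3->E, B2->T, B3->E, B2->T, B3->E, B2->T, B3->E, B2->T, B3->S, ...; records B1=F, B2=T, B2=F, B3=S, B3=E, B4=T
run #5 (a=-1, s=6, u=0) runs B1->T, B3->E, B2->F, B4->T; records B1=T, B2=F, B3=E, B4=T
run #6 (a=-2, s=4, u=1) runs B1->T, B3->E, B2->F, B4->T; records B1=T, B2=F, B3=E, B4=T
run #7 (a=0, s=5, u=1) runs B1->T, B3->E, B2->F, B4->T; records B1=T, B2=F, B3=E, B4=T
run #8 (a=-2, s=2, u=1) runs B1->T, B3->E, B2->F, B4->T; records B1=T, B2=F, B3=E, B4=T
run #9 (a=-3, s=4, u=1) runs B1->T, B3->E, B2->F, B4->T; records B1=T, B2=F, B3=E, B4=T
run #10 (a=1, s=3, u=1) runs B1->T, B3->E, B2->F, B4->T; records B1=T, B2=F, B3=E, B4=T
the full pool covers 7 outcomes: B1=T, B1=F, B2=T, B2=F, B3=S, B3=E, B4=T
every size-1 subset falls short of the 7 outcomes (best: 6/7)
at size 2, {1, 4} reaches all 7 outcomes; every lexicographically earlier size-2 subset fails

Answer: 1, 4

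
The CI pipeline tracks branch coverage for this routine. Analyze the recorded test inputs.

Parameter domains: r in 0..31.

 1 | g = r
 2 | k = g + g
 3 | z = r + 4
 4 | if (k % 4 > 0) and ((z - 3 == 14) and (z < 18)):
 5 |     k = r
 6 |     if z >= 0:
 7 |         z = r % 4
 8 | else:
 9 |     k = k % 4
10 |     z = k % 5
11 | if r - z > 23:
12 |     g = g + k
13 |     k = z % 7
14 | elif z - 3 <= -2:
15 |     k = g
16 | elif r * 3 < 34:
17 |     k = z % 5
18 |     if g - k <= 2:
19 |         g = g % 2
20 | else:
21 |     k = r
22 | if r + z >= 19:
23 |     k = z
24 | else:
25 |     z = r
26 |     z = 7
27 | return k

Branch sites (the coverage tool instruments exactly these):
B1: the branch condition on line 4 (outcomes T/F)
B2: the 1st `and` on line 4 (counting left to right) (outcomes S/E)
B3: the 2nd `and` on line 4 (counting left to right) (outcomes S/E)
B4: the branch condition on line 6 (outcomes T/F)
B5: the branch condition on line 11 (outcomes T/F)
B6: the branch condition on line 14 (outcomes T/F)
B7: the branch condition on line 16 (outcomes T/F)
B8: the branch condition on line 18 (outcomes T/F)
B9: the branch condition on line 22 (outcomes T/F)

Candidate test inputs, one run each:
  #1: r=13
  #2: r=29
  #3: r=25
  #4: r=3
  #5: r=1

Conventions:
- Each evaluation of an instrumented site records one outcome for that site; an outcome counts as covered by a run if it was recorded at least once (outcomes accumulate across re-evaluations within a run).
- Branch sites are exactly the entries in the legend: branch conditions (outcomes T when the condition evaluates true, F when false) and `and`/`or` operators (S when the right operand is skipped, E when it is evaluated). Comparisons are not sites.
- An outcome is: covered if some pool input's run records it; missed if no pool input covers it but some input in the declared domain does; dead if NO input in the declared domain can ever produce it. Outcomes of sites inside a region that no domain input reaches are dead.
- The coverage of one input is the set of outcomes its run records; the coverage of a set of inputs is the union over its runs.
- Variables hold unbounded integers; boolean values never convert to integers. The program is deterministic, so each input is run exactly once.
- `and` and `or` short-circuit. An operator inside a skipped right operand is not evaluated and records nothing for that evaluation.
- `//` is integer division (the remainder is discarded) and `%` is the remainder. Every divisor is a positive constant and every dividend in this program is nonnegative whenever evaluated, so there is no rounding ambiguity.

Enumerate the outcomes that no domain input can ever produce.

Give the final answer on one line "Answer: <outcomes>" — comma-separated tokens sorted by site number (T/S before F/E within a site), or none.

exhaustive pass over the 32-input domain:
  B4=F: zero occurrences over every domain input -> dead
  reachable outcomes have witnesses, e.g. B1=T (e.g. r=13), B1=F (e.g. r=0), B2=S (e.g. r=0), B2=E (e.g. r=1)

Answer: B4=F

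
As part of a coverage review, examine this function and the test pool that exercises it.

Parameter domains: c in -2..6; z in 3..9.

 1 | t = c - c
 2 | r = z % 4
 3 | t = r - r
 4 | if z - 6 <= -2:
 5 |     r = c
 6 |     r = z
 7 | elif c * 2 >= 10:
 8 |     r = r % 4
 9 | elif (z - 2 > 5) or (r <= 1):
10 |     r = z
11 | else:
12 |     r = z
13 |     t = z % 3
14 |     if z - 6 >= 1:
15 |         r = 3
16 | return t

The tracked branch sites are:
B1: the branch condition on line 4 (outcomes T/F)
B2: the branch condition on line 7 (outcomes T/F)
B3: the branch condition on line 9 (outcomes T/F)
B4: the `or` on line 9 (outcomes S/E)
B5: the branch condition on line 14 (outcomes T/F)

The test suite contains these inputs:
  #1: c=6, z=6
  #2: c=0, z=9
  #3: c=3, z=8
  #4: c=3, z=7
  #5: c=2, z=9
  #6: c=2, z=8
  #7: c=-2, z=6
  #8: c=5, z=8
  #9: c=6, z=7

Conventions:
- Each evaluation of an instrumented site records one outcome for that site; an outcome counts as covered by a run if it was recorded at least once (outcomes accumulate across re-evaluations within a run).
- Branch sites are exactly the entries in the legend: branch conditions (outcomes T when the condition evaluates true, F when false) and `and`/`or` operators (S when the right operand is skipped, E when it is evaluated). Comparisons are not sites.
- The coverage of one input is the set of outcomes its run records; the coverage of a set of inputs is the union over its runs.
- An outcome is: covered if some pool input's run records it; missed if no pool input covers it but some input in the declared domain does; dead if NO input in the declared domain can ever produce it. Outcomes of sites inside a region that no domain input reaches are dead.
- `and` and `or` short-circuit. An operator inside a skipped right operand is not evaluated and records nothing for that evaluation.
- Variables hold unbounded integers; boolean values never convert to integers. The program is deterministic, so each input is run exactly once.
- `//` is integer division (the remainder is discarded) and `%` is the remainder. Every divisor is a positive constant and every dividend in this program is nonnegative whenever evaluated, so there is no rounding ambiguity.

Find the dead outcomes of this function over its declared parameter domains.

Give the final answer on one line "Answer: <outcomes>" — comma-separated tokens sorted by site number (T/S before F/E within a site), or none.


checking every outcome against all 63 domain inputs:
  reachable outcomes have witnesses, e.g. B1=T (e.g. c=-2, z=3), B1=F (e.g. c=-2, z=5), B2=T (e.g. c=5, z=5), B2=F (e.g. c=-2, z=5)
Answer: none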